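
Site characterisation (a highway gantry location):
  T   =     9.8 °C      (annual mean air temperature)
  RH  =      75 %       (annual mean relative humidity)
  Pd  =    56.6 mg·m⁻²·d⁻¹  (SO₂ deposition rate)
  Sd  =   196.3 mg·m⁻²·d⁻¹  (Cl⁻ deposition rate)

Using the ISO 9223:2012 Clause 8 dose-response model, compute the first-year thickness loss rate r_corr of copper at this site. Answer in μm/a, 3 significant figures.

r_corr = 2.26 μm/a

copper: T≤10 °C ⇒ hinge +0.126·(9.8−10) = -0.0252
  SO₂ term: 0.0053·56.6^0.26·exp(0.059·75-0.0252) = 1.233
  Cl⁻ term: 0.01025·196.3^0.27·exp(0.036·75+0.049·9.8) = 1.026
  sum: 1.233 + 1.026 → r_corr = 2.258 μm/a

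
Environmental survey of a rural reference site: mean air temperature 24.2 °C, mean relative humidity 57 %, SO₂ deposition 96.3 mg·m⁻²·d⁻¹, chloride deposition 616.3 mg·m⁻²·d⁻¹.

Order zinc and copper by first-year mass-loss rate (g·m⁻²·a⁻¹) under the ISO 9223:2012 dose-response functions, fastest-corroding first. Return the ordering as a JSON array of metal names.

zinc: f(T) = -0.071·(T−10) [T>10 °C] = -1.0082
  Pd branch = 0.0129·Pd^0.44·e^(0.046·RH+f) = 0.4833 μm/a
  Cl⁻ term: 0.0175·616.3^0.57·exp(0.008·57+0.085·24.2) = 8.406
  sum: 0.4833 + 8.406 → r_corr = 8.89 μm/a
  mass loss = 8.89 μm/a × 7.14 g/cm³ = 63.47 g·m⁻²·a⁻¹
copper: f(T) = -0.080·(T−10) [T>10 °C] = -1.1360
  SO₂ term: 0.0053·96.3^0.26·exp(0.059·57-1.1360) = 0.1611
  Sd branch = 0.01025·Sd^0.27·e^(0.036·RH+0.049·T) = 1.48 μm/a
  sum: 0.1611 + 1.48 → r_corr = 1.641 μm/a
  mass loss = 1.641 μm/a × 8.96 g/cm³ = 14.7 g·m⁻²·a⁻¹
Ordering by g·m⁻²·a⁻¹: zinc (63.5) > copper (14.7)

["zinc", "copper"]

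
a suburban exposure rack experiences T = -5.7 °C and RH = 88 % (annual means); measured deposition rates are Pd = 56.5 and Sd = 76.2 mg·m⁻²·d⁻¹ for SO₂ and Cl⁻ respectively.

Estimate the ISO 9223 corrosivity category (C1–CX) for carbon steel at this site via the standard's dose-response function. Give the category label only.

C3

carbon steel: T≤10 °C ⇒ hinge +0.150·(-5.7−10) = -2.3550
  SO₂ term: 1.77·56.5^0.52·exp(0.02·88-2.3550) = 7.955
  Sd branch = 0.102·Sd^0.62·e^(0.033·RH+0.04·T) = 21.76 μm/a
  sum: 7.955 + 21.76 → r_corr = 29.71 μm/a
Category bounds: 25…50 μm/a bracket r_corr ⇒ C3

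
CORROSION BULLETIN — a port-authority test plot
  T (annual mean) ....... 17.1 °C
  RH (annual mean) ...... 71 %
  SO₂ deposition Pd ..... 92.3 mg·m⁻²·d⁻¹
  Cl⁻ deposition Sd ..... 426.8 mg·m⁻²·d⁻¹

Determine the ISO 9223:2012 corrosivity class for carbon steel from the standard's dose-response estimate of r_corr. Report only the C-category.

C5

carbon steel: T>10 °C ⇒ hinge -0.054·(17.1−10) = -0.3834
  SO₂ term: 1.77·92.3^0.52·exp(0.02·71-0.3834) = 52.49
  Sd branch = 0.102·Sd^0.62·e^(0.033·RH+0.04·T) = 89.94 μm/a
  r_corr = 52.49 + 89.94 = 142.4 μm/a
ISO 9223 Table 2 (carbon steel): 80 < 142 ≤ 200 μm/a ⇒ C5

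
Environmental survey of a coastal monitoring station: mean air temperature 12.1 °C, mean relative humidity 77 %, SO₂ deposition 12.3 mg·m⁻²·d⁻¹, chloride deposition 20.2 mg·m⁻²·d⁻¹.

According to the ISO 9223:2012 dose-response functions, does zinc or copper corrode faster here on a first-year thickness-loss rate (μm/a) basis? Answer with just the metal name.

zinc

zinc: temperature factor f = -0.071·(2.1) = -0.1491
  Pd branch = 0.0129·Pd^0.44·e^(0.046·RH+f) = 1.158 μm/a
  Sd branch = 0.0175·Sd^0.57·e^(0.008·RH+0.085·T) = 0.5027 μm/a
  r_corr = 1.158 + 0.5027 = 1.661 μm/a
copper: f(T) = -0.080·(T−10) [T>10 °C] = -0.1680
  Pd branch = 0.0053·Pd^0.26·e^(0.059·RH+f) = 0.8085 μm/a
  Sd branch = 0.01025·Sd^0.27·e^(0.036·RH+0.049·T) = 0.6676 μm/a
  r_corr = 0.8085 + 0.6676 = 1.476 μm/a
Ordering by μm/a: zinc (1.66) > copper (1.48)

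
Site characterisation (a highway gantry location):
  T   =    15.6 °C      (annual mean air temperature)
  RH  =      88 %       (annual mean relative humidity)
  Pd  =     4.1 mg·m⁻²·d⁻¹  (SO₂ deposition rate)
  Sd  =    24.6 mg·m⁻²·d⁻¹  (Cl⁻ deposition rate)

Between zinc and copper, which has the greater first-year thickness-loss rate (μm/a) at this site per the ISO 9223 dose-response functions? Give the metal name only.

zinc: f(T) = -0.071·(T−10) [T>10 °C] = -0.3976
  SO₂ term: 0.0129·4.1^0.44·exp(0.046·88-0.3976) = 0.9238
  Sd branch = 0.0175·Sd^0.57·e^(0.008·RH+0.085·T) = 0.827 μm/a
  sum: 0.9238 + 0.827 → r_corr = 1.751 μm/a
copper: f(T) = -0.080·(T−10) [T>10 °C] = -0.4480
  SO₂ term: 0.0053·4.1^0.26·exp(0.059·88-0.4480) = 0.8788
  Cl⁻ term: 0.01025·24.6^0.27·exp(0.036·88+0.049·15.6) = 1.242
  r_corr = 0.8788 + 1.242 = 2.121 μm/a
Ordering by μm/a: copper (2.12) > zinc (1.75)

copper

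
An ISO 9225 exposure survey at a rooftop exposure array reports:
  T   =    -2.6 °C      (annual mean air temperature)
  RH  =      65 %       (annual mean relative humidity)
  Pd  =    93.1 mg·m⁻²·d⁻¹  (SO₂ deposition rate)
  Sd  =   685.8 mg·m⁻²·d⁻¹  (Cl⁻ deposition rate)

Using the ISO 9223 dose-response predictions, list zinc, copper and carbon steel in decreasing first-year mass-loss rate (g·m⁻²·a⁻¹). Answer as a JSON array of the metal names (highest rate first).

zinc: f(T) = +0.038·(T−10) [T≤10 °C] = -0.4788
  sulphur-dioxide contribution → 1.168 μm/a
  chloride contribution → 0.9762 μm/a
  total first-year rate 2.144 μm/a
  mass loss = 2.144 μm/a × 7.14 g/cm³ = 15.31 g·m⁻²·a⁻¹
copper: T≤10 °C ⇒ hinge +0.126·(-2.6−10) = -1.5876
  sulphur-dioxide contribution → 0.163 μm/a
  chloride contribution → 0.5463 μm/a
  total first-year rate 0.7093 μm/a
  mass loss = 0.7093 μm/a × 8.96 g/cm³ = 6.355 g·m⁻²·a⁻¹
carbon steel: T≤10 °C ⇒ hinge +0.150·(-2.6−10) = -1.8900
  sulphur-dioxide contribution → 10.37 μm/a
  chloride contribution → 45.02 μm/a
  total first-year rate 55.39 μm/a
  mass loss = 55.39 μm/a × 7.85 g/cm³ = 434.8 g·m⁻²·a⁻¹
Ordering by g·m⁻²·a⁻¹: carbon steel (435) > zinc (15.3) > copper (6.36)

["carbon steel", "zinc", "copper"]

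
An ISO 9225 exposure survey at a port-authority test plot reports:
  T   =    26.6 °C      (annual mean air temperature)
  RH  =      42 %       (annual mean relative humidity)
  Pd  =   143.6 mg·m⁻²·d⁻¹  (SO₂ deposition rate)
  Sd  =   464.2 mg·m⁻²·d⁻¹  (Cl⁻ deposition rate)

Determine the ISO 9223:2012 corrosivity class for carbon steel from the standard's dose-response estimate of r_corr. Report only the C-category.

C4

carbon steel: T>10 °C ⇒ hinge -0.054·(26.6−10) = -0.8964
  sulphur-dioxide contribution → 22.14 μm/a
  chloride contribution → 53.21 μm/a
  total first-year rate 75.35 μm/a
75.3 μm/a falls in (50, 80] for carbon steel → category C4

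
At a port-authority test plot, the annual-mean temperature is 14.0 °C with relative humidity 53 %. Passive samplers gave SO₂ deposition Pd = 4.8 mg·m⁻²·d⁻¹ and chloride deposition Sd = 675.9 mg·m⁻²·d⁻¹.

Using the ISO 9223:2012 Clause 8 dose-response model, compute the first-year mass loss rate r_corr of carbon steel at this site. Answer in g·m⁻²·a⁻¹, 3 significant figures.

carbon steel: T>10 °C ⇒ hinge -0.054·(14.0−10) = -0.2160
  SO₂ term: 1.77·4.8^0.52·exp(0.02·53-0.2160) = 9.306
  Cl⁻ term: 0.102·675.9^0.62·exp(0.033·53+0.04·14.0) = 58.33
  r_corr = 9.306 + 58.33 = 67.64 μm/a
Convert to mass loss: 67.64 μm/a × 7.85 g/cm³ = 531 g·m⁻²·a⁻¹

r_corr = 531 g·m⁻²·a⁻¹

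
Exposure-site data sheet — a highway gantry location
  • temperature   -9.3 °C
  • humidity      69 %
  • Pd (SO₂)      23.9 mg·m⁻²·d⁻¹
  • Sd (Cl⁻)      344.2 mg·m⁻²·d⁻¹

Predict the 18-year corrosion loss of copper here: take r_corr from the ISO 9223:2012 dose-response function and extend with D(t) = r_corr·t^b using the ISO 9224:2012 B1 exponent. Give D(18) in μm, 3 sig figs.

copper: f(T) = +0.126·(T−10) [T≤10 °C] = -2.4318
  sulphur-dioxide contribution → 0.06231 μm/a
  chloride contribution → 0.3772 μm/a
  total first-year rate 0.4395 μm/a
Long-term exponent b (ISO 9224 Table 2, B1) = 0.667
  D(18) = 0.4395 × 18^0.667 = 0.4395 × 6.875 = 3.021 μm

D(18) = 3.02 μm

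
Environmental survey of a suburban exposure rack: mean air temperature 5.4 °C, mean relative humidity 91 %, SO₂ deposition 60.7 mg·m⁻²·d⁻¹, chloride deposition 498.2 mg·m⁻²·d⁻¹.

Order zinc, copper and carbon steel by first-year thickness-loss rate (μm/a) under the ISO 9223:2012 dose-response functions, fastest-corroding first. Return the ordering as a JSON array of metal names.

["carbon steel", "zinc", "copper"]

zinc: temperature factor f = +0.038·(-4.6) = -0.1748
  SO₂ term: 0.0129·60.7^0.44·exp(0.046·91-0.1748) = 4.337
  Cl⁻ term: 0.0175·498.2^0.57·exp(0.008·91+0.085·5.4) = 1.977
  r_corr = 4.337 + 1.977 = 6.315 μm/a
copper: f(T) = +0.126·(T−10) [T≤10 °C] = -0.5796
  Pd branch = 0.0053·Pd^0.26·e^(0.059·RH+f) = 1.853 μm/a
  Sd branch = 0.01025·Sd^0.27·e^(0.036·RH+0.049·T) = 1.891 μm/a
  sum: 1.853 + 1.891 → r_corr = 3.744 μm/a
carbon steel: f(T) = +0.150·(T−10) [T≤10 °C] = -0.6900
  Pd branch = 1.77·Pd^0.52·e^(0.02·RH+f) = 46.34 μm/a
  Sd branch = 0.102·Sd^0.62·e^(0.033·RH+0.04·T) = 119.9 μm/a
  sum: 46.34 + 119.9 → r_corr = 166.3 μm/a
Ordering by μm/a: carbon steel (166) > zinc (6.31) > copper (3.74)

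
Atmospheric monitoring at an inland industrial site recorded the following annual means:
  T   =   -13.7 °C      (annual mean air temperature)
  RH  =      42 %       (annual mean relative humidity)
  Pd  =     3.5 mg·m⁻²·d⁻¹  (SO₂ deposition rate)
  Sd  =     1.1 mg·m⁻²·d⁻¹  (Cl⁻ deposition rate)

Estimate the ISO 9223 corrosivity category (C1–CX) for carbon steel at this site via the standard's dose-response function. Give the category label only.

carbon steel: T≤10 °C ⇒ hinge +0.150·(-13.7−10) = -3.5550
  SO₂ term: 1.77·3.5^0.52·exp(0.02·42-3.5550) = 0.2248
  Sd branch = 0.102·Sd^0.62·e^(0.033·RH+0.04·T) = 0.2502 μm/a
  sum: 0.2248 + 0.2502 → r_corr = 0.4749 μm/a
Category bounds: 0…1.3 μm/a bracket r_corr ⇒ C1

C1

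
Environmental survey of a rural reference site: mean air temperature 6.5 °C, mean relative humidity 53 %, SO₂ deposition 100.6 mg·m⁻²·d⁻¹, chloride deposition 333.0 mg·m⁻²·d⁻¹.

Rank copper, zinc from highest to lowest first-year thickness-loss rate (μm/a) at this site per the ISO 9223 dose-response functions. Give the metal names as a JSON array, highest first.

copper: temperature factor f = +0.126·(-3.5) = -0.4410
  Pd branch = 0.0053·Pd^0.26·e^(0.059·RH+f) = 0.2579 μm/a
  Sd branch = 0.01025·Sd^0.27·e^(0.036·RH+0.049·T) = 0.4558 μm/a
  r_corr = 0.2579 + 0.4558 = 0.7137 μm/a
zinc: temperature factor f = +0.038·(-3.5) = -0.1330
  SO₂ term: 0.0129·100.6^0.44·exp(0.046·53-0.1330) = 0.9835
  Cl⁻ term: 0.0175·333.0^0.57·exp(0.008·53+0.085·6.5) = 1.273
  sum: 0.9835 + 1.273 → r_corr = 2.257 μm/a
Ordering by μm/a: zinc (2.26) > copper (0.714)

["zinc", "copper"]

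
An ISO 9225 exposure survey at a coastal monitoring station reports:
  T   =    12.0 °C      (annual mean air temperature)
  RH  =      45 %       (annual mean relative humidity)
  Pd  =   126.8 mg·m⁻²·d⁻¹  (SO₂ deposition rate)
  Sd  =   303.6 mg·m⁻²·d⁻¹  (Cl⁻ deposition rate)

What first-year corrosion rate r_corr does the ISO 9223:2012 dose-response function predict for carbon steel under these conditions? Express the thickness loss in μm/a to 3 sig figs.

r_corr = 73.7 μm/a

carbon steel: f(T) = -0.054·(T−10) [T>10 °C] = -0.1080
  SO₂ term: 1.77·126.8^0.52·exp(0.02·45-0.1080) = 48.48
  Cl⁻ term: 0.102·303.6^0.62·exp(0.033·45+0.04·12.0) = 25.18
  sum: 48.48 + 25.18 → r_corr = 73.66 μm/a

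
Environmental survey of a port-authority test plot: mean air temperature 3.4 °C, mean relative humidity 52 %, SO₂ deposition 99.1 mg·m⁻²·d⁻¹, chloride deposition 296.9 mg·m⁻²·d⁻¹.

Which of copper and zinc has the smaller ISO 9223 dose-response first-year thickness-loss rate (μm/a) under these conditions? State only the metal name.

copper: f(T) = +0.126·(T−10) [T≤10 °C] = -0.8316
  SO₂ term: 0.0053·99.1^0.26·exp(0.059·52-0.8316) = 0.1639
  Cl⁻ term: 0.01025·296.9^0.27·exp(0.036·52+0.049·3.4) = 0.3662
  sum: 0.1639 + 0.3662 → r_corr = 0.53 μm/a
zinc: temperature factor f = +0.038·(-6.6) = -0.2508
  SO₂ term: 0.0129·99.1^0.44·exp(0.046·52-0.2508) = 0.8294
  Sd branch = 0.0175·Sd^0.57·e^(0.008·RH+0.085·T) = 0.9091 μm/a
  r_corr = 0.8294 + 0.9091 = 1.739 μm/a
Ordering by μm/a: zinc (1.74) > copper (0.53)

copper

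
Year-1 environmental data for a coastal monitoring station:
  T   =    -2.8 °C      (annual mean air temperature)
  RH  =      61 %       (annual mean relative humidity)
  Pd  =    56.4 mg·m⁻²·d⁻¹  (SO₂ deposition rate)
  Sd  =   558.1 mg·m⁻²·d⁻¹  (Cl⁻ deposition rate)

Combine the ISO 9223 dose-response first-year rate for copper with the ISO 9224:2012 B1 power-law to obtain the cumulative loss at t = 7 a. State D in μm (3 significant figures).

D(7) = 2.03 μm

copper: T≤10 °C ⇒ hinge +0.126·(-2.8−10) = -1.6128
  Pd branch = 0.0053·Pd^0.26·e^(0.059·RH+f) = 0.1102 μm/a
  Sd branch = 0.01025·Sd^0.27·e^(0.036·RH+0.049·T) = 0.4431 μm/a
  sum: 0.1102 + 0.4431 → r_corr = 0.5533 μm/a
ISO 9224: D(t) = r_corr · t^b with b = 0.667 (copper, B1)
  D(7) = 0.5533 × 7^0.667 = 0.5533 × 3.662 = 2.026 μm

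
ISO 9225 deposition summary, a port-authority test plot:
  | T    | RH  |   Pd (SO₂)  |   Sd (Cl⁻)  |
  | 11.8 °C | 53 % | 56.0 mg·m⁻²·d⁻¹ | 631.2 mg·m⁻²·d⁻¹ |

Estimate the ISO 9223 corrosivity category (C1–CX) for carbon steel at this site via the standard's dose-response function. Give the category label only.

C5

carbon steel: temperature factor f = -0.054·(1.8) = -0.0972
  SO₂ term: 1.77·56.0^0.52·exp(0.02·53-0.0972) = 37.6
  Sd branch = 0.102·Sd^0.62·e^(0.033·RH+0.04·T) = 51.2 μm/a
  r_corr = 37.6 + 51.2 = 88.8 μm/a
88.8 μm/a falls in (80, 200] for carbon steel → category C5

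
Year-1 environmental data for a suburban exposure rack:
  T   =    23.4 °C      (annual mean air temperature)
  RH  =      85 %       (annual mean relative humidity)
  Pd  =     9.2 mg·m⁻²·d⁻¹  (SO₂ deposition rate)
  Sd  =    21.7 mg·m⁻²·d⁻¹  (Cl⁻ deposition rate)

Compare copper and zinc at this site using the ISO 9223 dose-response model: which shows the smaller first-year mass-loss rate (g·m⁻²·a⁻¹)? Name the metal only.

copper: temperature factor f = -0.080·(13.4) = -1.0720
  sulphur-dioxide contribution → 0.4867 μm/a
  chloride contribution → 1.579 μm/a
  total first-year rate 2.066 μm/a
  mass loss = 2.066 μm/a × 8.96 g/cm³ = 18.51 g·m⁻²·a⁻¹
zinc: temperature factor f = -0.071·(13.4) = -0.9514
  sulphur-dioxide contribution → 0.66 μm/a
  chloride contribution → 1.459 μm/a
  ⇒ r_corr(zinc) = 2.119 μm/a
  mass loss = 2.119 μm/a × 7.14 g/cm³ = 15.13 g·m⁻²·a⁻¹
Ordering by g·m⁻²·a⁻¹: copper (18.5) > zinc (15.1)

zinc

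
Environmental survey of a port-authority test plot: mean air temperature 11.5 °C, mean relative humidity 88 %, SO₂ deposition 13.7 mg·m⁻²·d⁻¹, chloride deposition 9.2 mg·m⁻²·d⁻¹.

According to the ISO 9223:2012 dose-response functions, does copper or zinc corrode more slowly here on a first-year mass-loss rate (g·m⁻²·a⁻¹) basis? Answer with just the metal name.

zinc

copper: temperature factor f = -0.080·(1.5) = -0.1200
  Pd branch = 0.0053·Pd^0.26·e^(0.059·RH+f) = 1.669 μm/a
  Cl⁻ term: 0.01025·9.2^0.27·exp(0.036·88+0.049·11.5) = 0.779
  sum: 1.669 + 0.779 → r_corr = 2.448 μm/a
  mass loss = 2.448 μm/a × 8.96 g/cm³ = 21.94 g·m⁻²·a⁻¹
zinc: temperature factor f = -0.071·(1.5) = -0.1065
  SO₂ term: 0.0129·13.7^0.44·exp(0.046·88-0.1065) = 2.101
  Cl⁻ term: 0.0175·9.2^0.57·exp(0.008·88+0.085·11.5) = 0.3332
  r_corr = 2.101 + 0.3332 = 2.435 μm/a
  mass loss = 2.435 μm/a × 7.14 g/cm³ = 17.38 g·m⁻²·a⁻¹
Ordering by g·m⁻²·a⁻¹: copper (21.9) > zinc (17.4)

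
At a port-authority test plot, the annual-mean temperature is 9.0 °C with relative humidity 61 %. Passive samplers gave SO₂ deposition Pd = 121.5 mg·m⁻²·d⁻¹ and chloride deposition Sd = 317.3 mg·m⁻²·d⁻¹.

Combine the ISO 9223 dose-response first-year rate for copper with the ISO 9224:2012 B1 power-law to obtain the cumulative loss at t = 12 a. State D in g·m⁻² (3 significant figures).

copper: T≤10 °C ⇒ hinge +0.126·(9.0−10) = -0.1260
  sulphur-dioxide contribution → 0.5951 μm/a
  chloride contribution → 0.6782 μm/a
  ⇒ r_corr(copper) = 1.273 μm/a
ISO 9224: D(t) = r_corr · t^b with b = 0.667 (copper, B1)
  D(12) = 1.273 × 12^0.667 = 1.273 × 5.246 = 6.679 μm
  Mass loss = 6.679 μm × 8.96 g/cm³ = 59.85 g·m⁻²

D(12) = 59.8 g·m⁻²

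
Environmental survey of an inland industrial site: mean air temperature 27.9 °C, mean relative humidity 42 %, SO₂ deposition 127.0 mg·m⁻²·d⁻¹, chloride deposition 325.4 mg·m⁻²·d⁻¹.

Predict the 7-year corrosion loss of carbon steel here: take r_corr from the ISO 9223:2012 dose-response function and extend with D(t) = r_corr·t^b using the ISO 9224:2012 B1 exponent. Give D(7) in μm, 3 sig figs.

carbon steel: T>10 °C ⇒ hinge -0.054·(27.9−10) = -0.9666
  SO₂ term: 1.77·127.0^0.52·exp(0.02·42-0.9666) = 19.36
  Cl⁻ term: 0.102·325.4^0.62·exp(0.033·42+0.04·27.9) = 44.97
  sum: 19.36 + 44.97 → r_corr = 64.33 μm/a
Long-term exponent b (ISO 9224 Table 2, B1) = 0.523
  D(7) = 64.33 × 7^0.523 = 64.33 × 2.767 = 178 μm

D(7) = 178 μm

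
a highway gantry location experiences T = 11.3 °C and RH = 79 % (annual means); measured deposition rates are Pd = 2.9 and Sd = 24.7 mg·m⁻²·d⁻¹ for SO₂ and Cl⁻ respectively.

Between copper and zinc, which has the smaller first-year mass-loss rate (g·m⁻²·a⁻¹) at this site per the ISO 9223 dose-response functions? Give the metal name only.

zinc

copper: T>10 °C ⇒ hinge -0.080·(11.3−10) = -0.1040
  SO₂ term: 0.0053·2.9^0.26·exp(0.059·79-0.1040) = 0.6662
  Sd branch = 0.01025·Sd^0.27·e^(0.036·RH+0.049·T) = 0.7284 μm/a
  sum: 0.6662 + 0.7284 → r_corr = 1.395 μm/a
  mass loss = 1.395 μm/a × 8.96 g/cm³ = 12.5 g·m⁻²·a⁻¹
zinc: temperature factor f = -0.071·(1.3) = -0.0923
  SO₂ term: 0.0129·2.9^0.44·exp(0.046·79-0.0923) = 0.7115
  Sd branch = 0.0175·Sd^0.57·e^(0.008·RH+0.085·T) = 0.5352 μm/a
  sum: 0.7115 + 0.5352 → r_corr = 1.247 μm/a
  mass loss = 1.247 μm/a × 7.14 g/cm³ = 8.901 g·m⁻²·a⁻¹
Ordering by g·m⁻²·a⁻¹: copper (12.5) > zinc (8.9)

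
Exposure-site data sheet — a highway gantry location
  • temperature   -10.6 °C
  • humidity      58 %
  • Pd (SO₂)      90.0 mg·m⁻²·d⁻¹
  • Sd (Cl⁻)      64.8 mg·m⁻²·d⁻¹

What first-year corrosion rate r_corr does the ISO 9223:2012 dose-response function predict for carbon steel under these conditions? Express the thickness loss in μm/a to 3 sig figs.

r_corr = 8.68 μm/a

carbon steel: T≤10 °C ⇒ hinge +0.150·(-10.6−10) = -3.0900
  Pd branch = 1.77·Pd^0.52·e^(0.02·RH+f) = 2.667 μm/a
  Cl⁻ term: 0.102·64.8^0.62·exp(0.033·58+0.04·-10.6) = 6.01
  sum: 2.667 + 6.01 → r_corr = 8.677 μm/a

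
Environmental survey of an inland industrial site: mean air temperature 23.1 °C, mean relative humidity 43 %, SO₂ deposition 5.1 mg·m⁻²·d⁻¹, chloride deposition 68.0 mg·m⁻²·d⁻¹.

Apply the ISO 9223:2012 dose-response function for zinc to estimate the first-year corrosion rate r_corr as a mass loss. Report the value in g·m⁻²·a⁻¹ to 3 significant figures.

r_corr = 14.5 g·m⁻²·a⁻¹

zinc: T>10 °C ⇒ hinge -0.071·(23.1−10) = -0.9301
  SO₂ term: 0.0129·5.1^0.44·exp(0.046·43-0.9301) = 0.07534
  Sd branch = 0.0175·Sd^0.57·e^(0.008·RH+0.085·T) = 1.949 μm/a
  sum: 0.07534 + 1.949 → r_corr = 2.024 μm/a
Convert to mass loss: 2.024 μm/a × 7.14 g/cm³ = 14.45 g·m⁻²·a⁻¹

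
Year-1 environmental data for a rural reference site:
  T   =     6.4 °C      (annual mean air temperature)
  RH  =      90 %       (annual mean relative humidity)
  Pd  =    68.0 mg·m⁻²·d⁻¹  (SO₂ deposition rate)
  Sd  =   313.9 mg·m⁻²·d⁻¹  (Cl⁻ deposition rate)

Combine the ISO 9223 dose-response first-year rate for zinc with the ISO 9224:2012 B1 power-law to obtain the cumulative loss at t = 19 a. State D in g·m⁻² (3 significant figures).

D(19) = 482 g·m⁻²

zinc: T≤10 °C ⇒ hinge +0.038·(6.4−10) = -0.1368
  Pd branch = 0.0129·Pd^0.44·e^(0.046·RH+f) = 4.523 μm/a
  Sd branch = 0.0175·Sd^0.57·e^(0.008·RH+0.085·T) = 1.641 μm/a
  sum: 4.523 + 1.641 → r_corr = 6.165 μm/a
Power-law: D(19) = r_corr · 19^0.813
  D(19) = 6.165 × 19^0.813 = 6.165 × 10.96 = 67.53 μm
  Mass loss = 67.53 μm × 7.14 g/cm³ = 482.2 g·m⁻²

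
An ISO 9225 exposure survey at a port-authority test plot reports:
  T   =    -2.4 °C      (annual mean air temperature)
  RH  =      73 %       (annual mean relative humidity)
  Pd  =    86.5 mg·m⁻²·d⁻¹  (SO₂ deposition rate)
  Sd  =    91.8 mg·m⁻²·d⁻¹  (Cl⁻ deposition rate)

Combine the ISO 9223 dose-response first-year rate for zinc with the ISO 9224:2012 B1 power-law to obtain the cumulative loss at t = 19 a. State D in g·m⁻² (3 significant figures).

D(19) = 155 g·m⁻²

zinc: f(T) = +0.038·(T−10) [T≤10 °C] = -0.4712
  sulphur-dioxide contribution → 1.647 μm/a
  chloride contribution → 0.3364 μm/a
  ⇒ r_corr(zinc) = 1.983 μm/a
ISO 9224: D(t) = r_corr · t^b with b = 0.813 (zinc, B1)
  D(19) = 1.983 × 19^0.813 = 1.983 × 10.96 = 21.73 μm
  Mass loss = 21.73 μm × 7.14 g/cm³ = 155.1 g·m⁻²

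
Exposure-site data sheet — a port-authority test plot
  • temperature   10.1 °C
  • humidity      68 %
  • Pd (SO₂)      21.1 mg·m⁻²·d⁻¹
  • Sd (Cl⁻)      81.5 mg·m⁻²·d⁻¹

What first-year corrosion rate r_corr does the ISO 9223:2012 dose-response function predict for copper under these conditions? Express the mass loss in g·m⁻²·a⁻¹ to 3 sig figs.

copper: temperature factor f = -0.080·(0.1) = -0.0080
  sulphur-dioxide contribution → 0.642 μm/a
  chloride contribution → 0.638 μm/a
  ⇒ r_corr(copper) = 1.28 μm/a
Convert to mass loss: 1.28 μm/a × 8.96 g/cm³ = 11.47 g·m⁻²·a⁻¹

r_corr = 11.5 g·m⁻²·a⁻¹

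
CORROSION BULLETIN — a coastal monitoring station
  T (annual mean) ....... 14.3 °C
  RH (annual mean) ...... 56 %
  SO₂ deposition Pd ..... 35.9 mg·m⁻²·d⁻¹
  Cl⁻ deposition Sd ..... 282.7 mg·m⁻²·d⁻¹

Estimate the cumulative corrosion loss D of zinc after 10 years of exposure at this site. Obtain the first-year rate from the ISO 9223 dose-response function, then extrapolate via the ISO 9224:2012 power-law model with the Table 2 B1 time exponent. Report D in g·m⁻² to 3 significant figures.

zinc: f(T) = -0.071·(T−10) [T>10 °C] = -0.3053
  Pd branch = 0.0129·Pd^0.44·e^(0.046·RH+f) = 0.6039 μm/a
  Sd branch = 0.0175·Sd^0.57·e^(0.008·RH+0.085·T) = 2.305 μm/a
  r_corr = 0.6039 + 2.305 = 2.909 μm/a
Power-law: D(10) = r_corr · 10^0.813
  D(10) = 2.909 × 10^0.813 = 2.909 × 6.501 = 18.91 μm
  Mass loss = 18.91 μm × 7.14 g/cm³ = 135 g·m⁻²

D(10) = 135 g·m⁻²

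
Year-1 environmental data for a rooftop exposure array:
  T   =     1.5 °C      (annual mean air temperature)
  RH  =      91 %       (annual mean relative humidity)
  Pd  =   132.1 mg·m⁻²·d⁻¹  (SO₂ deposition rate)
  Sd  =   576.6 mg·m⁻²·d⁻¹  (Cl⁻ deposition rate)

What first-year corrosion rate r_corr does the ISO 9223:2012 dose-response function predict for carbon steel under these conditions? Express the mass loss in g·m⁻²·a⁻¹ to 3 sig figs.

r_corr = 1.19e+03 g·m⁻²·a⁻¹

carbon steel: f(T) = +0.150·(T−10) [T≤10 °C] = -1.2750
  Pd branch = 1.77·Pd^0.52·e^(0.02·RH+f) = 38.68 μm/a
  Sd branch = 0.102·Sd^0.62·e^(0.033·RH+0.04·T) = 112.4 μm/a
  r_corr = 38.68 + 112.4 = 151 μm/a
Convert to mass loss: 151 μm/a × 7.85 g/cm³ = 1186 g·m⁻²·a⁻¹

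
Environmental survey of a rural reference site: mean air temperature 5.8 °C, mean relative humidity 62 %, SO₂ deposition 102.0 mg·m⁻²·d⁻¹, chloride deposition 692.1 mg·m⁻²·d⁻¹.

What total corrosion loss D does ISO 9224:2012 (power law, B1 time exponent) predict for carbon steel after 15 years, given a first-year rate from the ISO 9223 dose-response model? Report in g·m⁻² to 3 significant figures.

D(15) = 3.02e+03 g·m⁻²

carbon steel: T≤10 °C ⇒ hinge +0.150·(5.8−10) = -0.6300
  SO₂ term: 1.77·102.0^0.52·exp(0.02·62-0.6300) = 36.09
  Cl⁻ term: 0.102·692.1^0.62·exp(0.033·62+0.04·5.8) = 57.39
  sum: 36.09 + 57.39 → r_corr = 93.48 μm/a
ISO 9224: D(t) = r_corr · t^b with b = 0.523 (carbon steel, B1)
  D(15) = 93.48 × 15^0.523 = 93.48 × 4.122 = 385.3 μm
  Mass loss = 385.3 μm × 7.85 g/cm³ = 3025 g·m⁻²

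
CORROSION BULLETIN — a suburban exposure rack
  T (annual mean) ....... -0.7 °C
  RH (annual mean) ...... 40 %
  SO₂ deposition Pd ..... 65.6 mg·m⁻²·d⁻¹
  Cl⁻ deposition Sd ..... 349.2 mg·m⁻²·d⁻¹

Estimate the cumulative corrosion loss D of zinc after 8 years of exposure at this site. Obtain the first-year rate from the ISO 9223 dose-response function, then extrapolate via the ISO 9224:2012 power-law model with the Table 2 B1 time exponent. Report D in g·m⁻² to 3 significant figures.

D(8) = 37.9 g·m⁻²

zinc: T≤10 °C ⇒ hinge +0.038·(-0.7−10) = -0.4066
  sulphur-dioxide contribution → 0.3408 μm/a
  chloride contribution → 0.6393 μm/a
  ⇒ r_corr(zinc) = 0.9802 μm/a
Power-law: D(8) = r_corr · 8^0.813
  D(8) = 0.9802 × 8^0.813 = 0.9802 × 5.423 = 5.315 μm
  Mass loss = 5.315 μm × 7.14 g/cm³ = 37.95 g·m⁻²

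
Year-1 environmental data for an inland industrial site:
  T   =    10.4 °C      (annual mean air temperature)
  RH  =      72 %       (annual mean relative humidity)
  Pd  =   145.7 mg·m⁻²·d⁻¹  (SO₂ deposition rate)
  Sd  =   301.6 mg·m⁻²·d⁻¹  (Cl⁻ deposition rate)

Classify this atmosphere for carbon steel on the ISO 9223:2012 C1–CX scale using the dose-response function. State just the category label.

C5

carbon steel: T>10 °C ⇒ hinge -0.054·(10.4−10) = -0.0216
  Pd branch = 1.77·Pd^0.52·e^(0.02·RH+f) = 97.49 μm/a
  Sd branch = 0.102·Sd^0.62·e^(0.033·RH+0.04·T) = 57.33 μm/a
  r_corr = 97.49 + 57.33 = 154.8 μm/a
ISO 9223 Table 2 (carbon steel): 80 < 155 ≤ 200 μm/a ⇒ C5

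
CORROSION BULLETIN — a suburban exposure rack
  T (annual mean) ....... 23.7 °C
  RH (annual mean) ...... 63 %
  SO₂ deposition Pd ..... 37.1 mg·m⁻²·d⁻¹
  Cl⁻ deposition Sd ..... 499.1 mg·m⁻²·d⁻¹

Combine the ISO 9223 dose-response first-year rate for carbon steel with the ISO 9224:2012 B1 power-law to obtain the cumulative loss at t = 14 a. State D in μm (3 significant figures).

D(14) = 472 μm

carbon steel: temperature factor f = -0.054·(13.7) = -0.7398
  Pd branch = 1.77·Pd^0.52·e^(0.02·RH+f) = 19.5 μm/a
  Sd branch = 0.102·Sd^0.62·e^(0.033·RH+0.04·T) = 99.1 μm/a
  sum: 19.5 + 99.1 → r_corr = 118.6 μm/a
ISO 9224: D(t) = r_corr · t^b with b = 0.523 (carbon steel, B1)
  D(14) = 118.6 × 14^0.523 = 118.6 × 3.976 = 471.5 μm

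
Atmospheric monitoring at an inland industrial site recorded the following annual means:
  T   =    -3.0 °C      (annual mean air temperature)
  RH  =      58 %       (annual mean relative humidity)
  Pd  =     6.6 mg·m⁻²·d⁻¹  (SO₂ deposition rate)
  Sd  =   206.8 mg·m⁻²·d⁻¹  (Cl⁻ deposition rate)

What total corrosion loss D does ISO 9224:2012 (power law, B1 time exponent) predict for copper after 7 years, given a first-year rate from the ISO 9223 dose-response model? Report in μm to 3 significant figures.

copper: T≤10 °C ⇒ hinge +0.126·(-3.0−10) = -1.6380
  Pd branch = 0.0053·Pd^0.26·e^(0.059·RH+f) = 0.05154 μm/a
  Sd branch = 0.01025·Sd^0.27·e^(0.036·RH+0.049·T) = 0.3012 μm/a
  r_corr = 0.05154 + 0.3012 = 0.3528 μm/a
Long-term exponent b (ISO 9224 Table 2, B1) = 0.667
  D(7) = 0.3528 × 7^0.667 = 0.3528 × 3.662 = 1.292 μm

D(7) = 1.29 μm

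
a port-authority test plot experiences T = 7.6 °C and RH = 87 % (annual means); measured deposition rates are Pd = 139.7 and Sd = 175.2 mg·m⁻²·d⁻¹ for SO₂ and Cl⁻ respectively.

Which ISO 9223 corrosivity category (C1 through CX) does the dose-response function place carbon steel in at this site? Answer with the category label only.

C5

carbon steel: f(T) = +0.150·(T−10) [T≤10 °C] = -0.3600
  sulphur-dioxide contribution → 91.79 μm/a
  chloride contribution → 60.04 μm/a
  total first-year rate 151.8 μm/a
152 μm/a falls in (80, 200] for carbon steel → category C5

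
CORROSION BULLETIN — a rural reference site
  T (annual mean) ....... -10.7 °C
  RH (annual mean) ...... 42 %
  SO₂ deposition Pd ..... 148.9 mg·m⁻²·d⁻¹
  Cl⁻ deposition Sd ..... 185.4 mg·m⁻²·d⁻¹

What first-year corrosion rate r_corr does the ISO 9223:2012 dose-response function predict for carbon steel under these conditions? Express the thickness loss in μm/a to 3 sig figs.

r_corr = 9.25 μm/a

carbon steel: temperature factor f = +0.150·(-20.7) = -3.1050
  sulphur-dioxide contribution → 2.479 μm/a
  chloride contribution → 6.775 μm/a
  ⇒ r_corr(carbon steel) = 9.253 μm/a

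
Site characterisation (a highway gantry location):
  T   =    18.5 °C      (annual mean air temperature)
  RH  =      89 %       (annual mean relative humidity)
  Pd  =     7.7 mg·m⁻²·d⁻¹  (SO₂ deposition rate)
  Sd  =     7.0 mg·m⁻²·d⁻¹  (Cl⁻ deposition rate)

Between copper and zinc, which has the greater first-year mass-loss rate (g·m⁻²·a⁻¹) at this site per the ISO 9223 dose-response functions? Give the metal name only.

copper: f(T) = -0.080·(T−10) [T>10 °C] = -0.6800
  SO₂ term: 0.0053·7.7^0.26·exp(0.059·89-0.6800) = 0.8708
  Cl⁻ term: 0.01025·7.0^0.27·exp(0.036·89+0.049·18.5) = 1.057
  r_corr = 0.8708 + 1.057 = 1.928 μm/a
  mass loss = 1.928 μm/a × 8.96 g/cm³ = 17.27 g·m⁻²·a⁻¹
zinc: T>10 °C ⇒ hinge -0.071·(18.5−10) = -0.6035
  SO₂ term: 0.0129·7.7^0.44·exp(0.046·89-0.6035) = 1.039
  Cl⁻ term: 0.0175·7.0^0.57·exp(0.008·89+0.085·18.5) = 0.5211
  sum: 1.039 + 0.5211 → r_corr = 1.56 μm/a
  mass loss = 1.56 μm/a × 7.14 g/cm³ = 11.14 g·m⁻²·a⁻¹
Ordering by g·m⁻²·a⁻¹: copper (17.3) > zinc (11.1)

copper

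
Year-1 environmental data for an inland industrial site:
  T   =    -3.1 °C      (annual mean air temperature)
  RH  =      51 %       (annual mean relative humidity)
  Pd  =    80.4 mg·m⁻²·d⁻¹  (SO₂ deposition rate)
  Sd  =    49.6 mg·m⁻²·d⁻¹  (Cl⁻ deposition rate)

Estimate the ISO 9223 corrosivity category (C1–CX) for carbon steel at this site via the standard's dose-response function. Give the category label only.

carbon steel: temperature factor f = +0.150·(-13.1) = -1.9650
  Pd branch = 1.77·Pd^0.52·e^(0.02·RH+f) = 6.734 μm/a
  Sd branch = 0.102·Sd^0.62·e^(0.033·RH+0.04·T) = 5.456 μm/a
  r_corr = 6.734 + 5.456 = 12.19 μm/a
ISO 9223 Table 2 (carbon steel): 1.3 < 12.2 ≤ 25 μm/a ⇒ C2

C2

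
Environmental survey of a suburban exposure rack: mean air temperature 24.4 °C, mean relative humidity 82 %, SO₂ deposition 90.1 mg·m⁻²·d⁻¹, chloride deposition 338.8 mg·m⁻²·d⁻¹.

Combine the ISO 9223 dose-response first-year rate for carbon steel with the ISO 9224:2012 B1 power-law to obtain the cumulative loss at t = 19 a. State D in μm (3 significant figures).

D(19) = 903 μm

carbon steel: f(T) = -0.054·(T−10) [T>10 °C] = -0.7776
  SO₂ term: 1.77·90.1^0.52·exp(0.02·82-0.7776) = 43.55
  Sd branch = 0.102·Sd^0.62·e^(0.033·RH+0.04·T) = 150.1 μm/a
  sum: 43.55 + 150.1 → r_corr = 193.6 μm/a
ISO 9224: D(t) = r_corr · t^b with b = 0.523 (carbon steel, B1)
  D(19) = 193.6 × 19^0.523 = 193.6 × 4.664 = 903 μm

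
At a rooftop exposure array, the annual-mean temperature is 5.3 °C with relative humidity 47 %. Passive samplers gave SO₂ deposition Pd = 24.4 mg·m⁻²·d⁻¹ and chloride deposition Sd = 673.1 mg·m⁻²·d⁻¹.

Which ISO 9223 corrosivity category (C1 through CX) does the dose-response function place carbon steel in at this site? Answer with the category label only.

carbon steel: T≤10 °C ⇒ hinge +0.150·(5.3−10) = -0.7050
  Pd branch = 1.77·Pd^0.52·e^(0.02·RH+f) = 11.79 μm/a
  Sd branch = 0.102·Sd^0.62·e^(0.033·RH+0.04·T) = 33.7 μm/a
  r_corr = 11.79 + 33.7 = 45.49 μm/a
ISO 9223 Table 2 (carbon steel): 25 < 45.5 ≤ 50 μm/a ⇒ C3

C3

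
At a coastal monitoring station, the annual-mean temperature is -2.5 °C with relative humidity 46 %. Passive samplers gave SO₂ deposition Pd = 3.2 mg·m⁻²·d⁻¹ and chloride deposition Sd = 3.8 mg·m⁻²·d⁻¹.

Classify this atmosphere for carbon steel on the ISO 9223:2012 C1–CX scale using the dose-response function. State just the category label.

carbon steel: temperature factor f = +0.150·(-12.5) = -1.8750
  SO₂ term: 1.77·3.2^0.52·exp(0.02·46-1.8750) = 1.247
  Sd branch = 0.102·Sd^0.62·e^(0.033·RH+0.04·T) = 0.9636 μm/a
  r_corr = 1.247 + 0.9636 = 2.211 μm/a
2.21 μm/a falls in (1.3, 25] for carbon steel → category C2

C2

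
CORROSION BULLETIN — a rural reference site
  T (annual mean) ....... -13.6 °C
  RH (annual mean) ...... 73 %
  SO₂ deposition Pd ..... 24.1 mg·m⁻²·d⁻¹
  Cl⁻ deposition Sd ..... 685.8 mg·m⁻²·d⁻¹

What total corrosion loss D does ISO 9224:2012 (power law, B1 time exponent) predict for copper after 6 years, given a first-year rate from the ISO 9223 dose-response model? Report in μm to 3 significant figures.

D(6) = 1.56 μm

copper: T≤10 °C ⇒ hinge +0.126·(-13.6−10) = -2.9736
  SO₂ term: 0.0053·24.1^0.26·exp(0.059·73-2.9736) = 0.04599
  Cl⁻ term: 0.01025·685.8^0.27·exp(0.036·73+0.049·-13.6) = 0.425
  r_corr = 0.04599 + 0.425 = 0.471 μm/a
Long-term exponent b (ISO 9224 Table 2, B1) = 0.667
  D(6) = 0.471 × 6^0.667 = 0.471 × 3.304 = 1.556 μm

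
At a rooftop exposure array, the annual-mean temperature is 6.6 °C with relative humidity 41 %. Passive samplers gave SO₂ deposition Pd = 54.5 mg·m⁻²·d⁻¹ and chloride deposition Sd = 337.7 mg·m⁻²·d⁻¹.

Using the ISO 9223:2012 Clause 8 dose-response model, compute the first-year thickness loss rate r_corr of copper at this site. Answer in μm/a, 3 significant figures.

copper: temperature factor f = +0.126·(-3.4) = -0.4284
  Pd branch = 0.0053·Pd^0.26·e^(0.059·RH+f) = 0.1097 μm/a
  Cl⁻ term: 0.01025·337.7^0.27·exp(0.036·41+0.049·6.6) = 0.2985
  sum: 0.1097 + 0.2985 → r_corr = 0.4082 μm/a

r_corr = 0.408 μm/a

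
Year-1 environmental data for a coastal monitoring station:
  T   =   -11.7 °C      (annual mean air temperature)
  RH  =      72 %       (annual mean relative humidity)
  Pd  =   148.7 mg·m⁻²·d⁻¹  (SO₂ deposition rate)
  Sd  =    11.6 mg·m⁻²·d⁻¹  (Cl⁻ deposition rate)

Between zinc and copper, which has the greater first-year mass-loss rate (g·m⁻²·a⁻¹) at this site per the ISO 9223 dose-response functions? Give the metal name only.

zinc: f(T) = +0.038·(T−10) [T≤10 °C] = -0.8246
  sulphur-dioxide contribution → 1.402 μm/a
  chloride contribution → 0.04656 μm/a
  ⇒ r_corr(zinc) = 1.448 μm/a
  mass loss = 1.448 μm/a × 7.14 g/cm³ = 10.34 g·m⁻²·a⁻¹
copper: f(T) = +0.126·(T−10) [T≤10 °C] = -2.7342
  sulphur-dioxide contribution → 0.08841 μm/a
  chloride contribution → 0.1496 μm/a
  ⇒ r_corr(copper) = 0.238 μm/a
  mass loss = 0.238 μm/a × 8.96 g/cm³ = 2.132 g·m⁻²·a⁻¹
Ordering by g·m⁻²·a⁻¹: zinc (10.3) > copper (2.13)

zinc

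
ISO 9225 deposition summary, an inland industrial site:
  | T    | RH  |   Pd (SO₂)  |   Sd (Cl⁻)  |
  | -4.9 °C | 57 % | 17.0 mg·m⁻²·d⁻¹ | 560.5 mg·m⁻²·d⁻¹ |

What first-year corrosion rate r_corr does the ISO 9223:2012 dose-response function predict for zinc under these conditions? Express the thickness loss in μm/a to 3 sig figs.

r_corr = 1.02 μm/a

zinc: T≤10 °C ⇒ hinge +0.038·(-4.9−10) = -0.5662
  SO₂ term: 0.0129·17.0^0.44·exp(0.046·57-0.5662) = 0.3506
  Sd branch = 0.0175·Sd^0.57·e^(0.008·RH+0.085·T) = 0.6712 μm/a
  sum: 0.3506 + 0.6712 → r_corr = 1.022 μm/a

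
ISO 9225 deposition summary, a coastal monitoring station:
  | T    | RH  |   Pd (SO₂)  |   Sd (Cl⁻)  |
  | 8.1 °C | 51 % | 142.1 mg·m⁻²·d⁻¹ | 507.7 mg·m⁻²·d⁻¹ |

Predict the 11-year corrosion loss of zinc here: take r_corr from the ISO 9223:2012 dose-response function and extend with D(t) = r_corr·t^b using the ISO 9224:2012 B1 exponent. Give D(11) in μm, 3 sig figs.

zinc: temperature factor f = +0.038·(-1.9) = -0.0722
  Pd branch = 0.0129·Pd^0.44·e^(0.046·RH+f) = 1.11 μm/a
  Sd branch = 0.0175·Sd^0.57·e^(0.008·RH+0.085·T) = 1.826 μm/a
  sum: 1.11 + 1.826 → r_corr = 2.935 μm/a
Long-term exponent b (ISO 9224 Table 2, B1) = 0.813
  D(11) = 2.935 × 11^0.813 = 2.935 × 7.025 = 20.62 μm

D(11) = 20.6 μm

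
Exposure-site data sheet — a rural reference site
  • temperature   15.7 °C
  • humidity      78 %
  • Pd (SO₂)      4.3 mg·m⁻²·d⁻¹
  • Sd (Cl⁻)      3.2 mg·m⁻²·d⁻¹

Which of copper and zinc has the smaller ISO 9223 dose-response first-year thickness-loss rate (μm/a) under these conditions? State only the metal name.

zinc

copper: temperature factor f = -0.080·(5.7) = -0.4560
  sulphur-dioxide contribution → 0.4893 μm/a
  chloride contribution → 0.502 μm/a
  total first-year rate 0.9913 μm/a
zinc: f(T) = -0.071·(T−10) [T>10 °C] = -0.4047
  sulphur-dioxide contribution → 0.5913 μm/a
  chloride contribution → 0.2407 μm/a
  ⇒ r_corr(zinc) = 0.832 μm/a
Ordering by μm/a: copper (0.991) > zinc (0.832)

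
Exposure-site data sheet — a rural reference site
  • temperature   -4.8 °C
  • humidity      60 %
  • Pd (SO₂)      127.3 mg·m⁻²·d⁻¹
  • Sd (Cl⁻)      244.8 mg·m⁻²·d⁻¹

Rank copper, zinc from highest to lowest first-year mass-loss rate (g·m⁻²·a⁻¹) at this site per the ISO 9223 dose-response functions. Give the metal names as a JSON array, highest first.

["zinc", "copper"]

copper: T≤10 °C ⇒ hinge +0.126·(-4.8−10) = -1.8648
  SO₂ term: 0.0053·127.3^0.26·exp(0.059·60-1.8648) = 0.09978
  Sd branch = 0.01025·Sd^0.27·e^(0.036·RH+0.049·T) = 0.3102 μm/a
  sum: 0.09978 + 0.3102 → r_corr = 0.41 μm/a
  mass loss = 0.41 μm/a × 8.96 g/cm³ = 3.673 g·m⁻²·a⁻¹
zinc: f(T) = +0.038·(T−10) [T≤10 °C] = -0.5624
  Pd branch = 0.0129·Pd^0.44·e^(0.046·RH+f) = 0.9798 μm/a
  Sd branch = 0.0175·Sd^0.57·e^(0.008·RH+0.085·T) = 0.4324 μm/a
  sum: 0.9798 + 0.4324 → r_corr = 1.412 μm/a
  mass loss = 1.412 μm/a × 7.14 g/cm³ = 10.08 g·m⁻²·a⁻¹
Ordering by g·m⁻²·a⁻¹: zinc (10.1) > copper (3.67)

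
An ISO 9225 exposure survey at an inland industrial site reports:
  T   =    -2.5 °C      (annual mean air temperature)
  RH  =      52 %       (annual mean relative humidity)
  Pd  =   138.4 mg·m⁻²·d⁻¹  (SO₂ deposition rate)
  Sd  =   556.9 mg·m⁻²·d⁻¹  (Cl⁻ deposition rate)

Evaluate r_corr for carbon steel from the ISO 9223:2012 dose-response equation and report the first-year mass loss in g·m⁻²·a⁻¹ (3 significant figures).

r_corr = 281 g·m⁻²·a⁻¹

carbon steel: temperature factor f = +0.150·(-12.5) = -1.8750
  sulphur-dioxide contribution → 9.971 μm/a
  chloride contribution → 25.87 μm/a
  total first-year rate 35.84 μm/a
Convert to mass loss: 35.84 μm/a × 7.85 g/cm³ = 281.4 g·m⁻²·a⁻¹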